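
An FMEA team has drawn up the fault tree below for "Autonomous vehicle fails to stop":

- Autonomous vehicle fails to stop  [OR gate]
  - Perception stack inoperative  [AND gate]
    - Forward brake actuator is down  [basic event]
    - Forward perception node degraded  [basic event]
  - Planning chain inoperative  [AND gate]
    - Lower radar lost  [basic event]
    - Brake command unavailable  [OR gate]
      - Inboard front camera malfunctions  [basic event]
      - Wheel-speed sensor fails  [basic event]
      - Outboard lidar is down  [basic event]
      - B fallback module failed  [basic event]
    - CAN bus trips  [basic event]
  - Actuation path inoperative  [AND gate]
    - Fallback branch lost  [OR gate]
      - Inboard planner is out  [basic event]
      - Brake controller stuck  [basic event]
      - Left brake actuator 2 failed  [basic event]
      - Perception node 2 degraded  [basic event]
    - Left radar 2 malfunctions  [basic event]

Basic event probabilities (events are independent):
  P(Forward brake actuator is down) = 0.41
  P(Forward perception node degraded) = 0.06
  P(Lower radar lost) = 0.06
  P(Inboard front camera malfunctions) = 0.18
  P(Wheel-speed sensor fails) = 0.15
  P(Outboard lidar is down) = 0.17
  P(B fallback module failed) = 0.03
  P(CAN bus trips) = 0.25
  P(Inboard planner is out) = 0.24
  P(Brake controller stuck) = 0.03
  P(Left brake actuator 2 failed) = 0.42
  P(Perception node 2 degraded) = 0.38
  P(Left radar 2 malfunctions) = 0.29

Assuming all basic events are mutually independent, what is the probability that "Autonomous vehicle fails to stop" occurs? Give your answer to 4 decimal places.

0.2375

P(Perception stack inoperative) [AND] = 0.41 × 0.06 = 0.024600
P(Brake command unavailable) [OR] = 1 − (1−0.18) × (1−0.15) × (1−0.17) × (1−0.03) = 0.438845
P(Planning chain inoperative) [AND] = 0.06 × 0.438845 × 0.25 = 0.006583
P(Fallback branch lost) [OR] = 1 − (1−0.24) × (1−0.03) × (1−0.42) × (1−0.38) = 0.734903
P(Actuation path inoperative) [AND] = 0.734903 × 0.29 = 0.213122
P(Autonomous vehicle fails to stop) [OR] = 1 − (1−0.024600) × (1−0.006583) × (1−0.213122) = 0.237532
Rounded to 4 decimal places: P(Autonomous vehicle fails to stop) ≈ 0.2375.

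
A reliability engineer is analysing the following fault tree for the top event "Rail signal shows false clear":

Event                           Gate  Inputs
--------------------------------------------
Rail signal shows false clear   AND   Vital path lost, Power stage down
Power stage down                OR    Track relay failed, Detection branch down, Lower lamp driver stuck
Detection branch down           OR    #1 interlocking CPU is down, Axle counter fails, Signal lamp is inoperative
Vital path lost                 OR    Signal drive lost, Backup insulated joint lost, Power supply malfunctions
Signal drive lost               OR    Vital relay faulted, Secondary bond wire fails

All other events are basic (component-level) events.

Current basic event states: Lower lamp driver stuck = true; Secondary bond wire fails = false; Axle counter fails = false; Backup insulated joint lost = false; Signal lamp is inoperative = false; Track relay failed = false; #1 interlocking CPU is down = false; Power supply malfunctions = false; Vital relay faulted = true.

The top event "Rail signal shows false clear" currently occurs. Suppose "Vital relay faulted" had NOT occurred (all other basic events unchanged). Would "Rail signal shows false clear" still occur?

No

Counterfactual: set "Vital relay faulted" to not occurred.
Signal drive lost [OR]: Vital relay faulted=not, Secondary bond wire fails=not → no input occurs → does not occur.
Vital path lost [OR]: Signal drive lost=not, Backup insulated joint lost=not, Power supply malfunctions=not → no input occurs → does not occur.
Detection branch down [OR]: #1 interlocking CPU is down=not, Axle counter fails=not, Signal lamp is inoperative=not → no input occurs → does not occur.
Power stage down [OR]: Track relay failed=not, Detection branch down=not, Lower lamp driver stuck=occurs → at least one input occurs → occurs.
Rail signal shows false clear [AND]: Vital path lost=not, Power stage down=occurs → not all inputs occur → does not occur.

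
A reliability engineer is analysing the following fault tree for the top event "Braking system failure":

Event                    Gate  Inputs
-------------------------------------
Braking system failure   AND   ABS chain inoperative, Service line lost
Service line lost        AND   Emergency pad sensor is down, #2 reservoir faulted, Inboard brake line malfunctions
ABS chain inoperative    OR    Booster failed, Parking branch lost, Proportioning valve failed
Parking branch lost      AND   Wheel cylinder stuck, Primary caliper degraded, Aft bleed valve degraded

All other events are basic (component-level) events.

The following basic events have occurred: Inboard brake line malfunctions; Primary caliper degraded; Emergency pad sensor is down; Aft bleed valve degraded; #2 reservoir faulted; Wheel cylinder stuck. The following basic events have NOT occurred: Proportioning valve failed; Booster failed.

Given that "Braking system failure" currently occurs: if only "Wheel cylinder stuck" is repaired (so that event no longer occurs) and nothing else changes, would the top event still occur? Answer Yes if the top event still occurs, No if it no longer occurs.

Counterfactual: set "Wheel cylinder stuck" to not occurred.
Parking branch lost [AND]: Wheel cylinder stuck=not, Primary caliper degraded=occurs, Aft bleed valve degraded=occurs → not all inputs occur → does not occur.
ABS chain inoperative [OR]: Booster failed=not, Parking branch lost=not, Proportioning valve failed=not → no input occurs → does not occur.
Service line lost [AND]: Emergency pad sensor is down=occurs, #2 reservoir faulted=occurs, Inboard brake line malfunctions=occurs → all inputs occur → occurs.
Braking system failure [AND]: ABS chain inoperative=not, Service line lost=occurs → not all inputs occur → does not occur.

No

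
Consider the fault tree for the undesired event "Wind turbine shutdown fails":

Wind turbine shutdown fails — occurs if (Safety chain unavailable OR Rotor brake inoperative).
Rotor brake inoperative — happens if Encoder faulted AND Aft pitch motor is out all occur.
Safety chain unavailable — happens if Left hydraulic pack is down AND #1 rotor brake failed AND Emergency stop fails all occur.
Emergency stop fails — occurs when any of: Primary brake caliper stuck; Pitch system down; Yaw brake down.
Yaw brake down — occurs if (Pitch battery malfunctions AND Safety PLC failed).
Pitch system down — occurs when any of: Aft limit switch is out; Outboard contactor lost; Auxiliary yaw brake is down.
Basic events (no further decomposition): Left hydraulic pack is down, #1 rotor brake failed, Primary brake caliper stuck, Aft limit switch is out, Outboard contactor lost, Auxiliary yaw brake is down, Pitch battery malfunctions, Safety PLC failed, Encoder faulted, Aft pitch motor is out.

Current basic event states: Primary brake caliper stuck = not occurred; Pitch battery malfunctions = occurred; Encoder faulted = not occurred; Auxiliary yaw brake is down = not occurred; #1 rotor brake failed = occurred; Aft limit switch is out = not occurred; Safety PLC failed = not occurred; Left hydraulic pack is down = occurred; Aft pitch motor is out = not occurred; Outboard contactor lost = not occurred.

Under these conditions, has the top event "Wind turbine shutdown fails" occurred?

Pitch system down [OR]: Aft limit switch is out=not, Outboard contactor lost=not, Auxiliary yaw brake is down=not → no input occurs → does not occur.
Yaw brake down [AND]: Pitch battery malfunctions=occurs, Safety PLC failed=not → not all inputs occur → does not occur.
Emergency stop fails [OR]: Primary brake caliper stuck=not, Pitch system down=not, Yaw brake down=not → no input occurs → does not occur.
Safety chain unavailable [AND]: Left hydraulic pack is down=occurs, #1 rotor brake failed=occurs, Emergency stop fails=not → not all inputs occur → does not occur.
Rotor brake inoperative [AND]: Encoder faulted=not, Aft pitch motor is out=not → not all inputs occur → does not occur.
Wind turbine shutdown fails [OR]: Safety chain unavailable=not, Rotor brake inoperative=not → no input occurs → does not occur.

No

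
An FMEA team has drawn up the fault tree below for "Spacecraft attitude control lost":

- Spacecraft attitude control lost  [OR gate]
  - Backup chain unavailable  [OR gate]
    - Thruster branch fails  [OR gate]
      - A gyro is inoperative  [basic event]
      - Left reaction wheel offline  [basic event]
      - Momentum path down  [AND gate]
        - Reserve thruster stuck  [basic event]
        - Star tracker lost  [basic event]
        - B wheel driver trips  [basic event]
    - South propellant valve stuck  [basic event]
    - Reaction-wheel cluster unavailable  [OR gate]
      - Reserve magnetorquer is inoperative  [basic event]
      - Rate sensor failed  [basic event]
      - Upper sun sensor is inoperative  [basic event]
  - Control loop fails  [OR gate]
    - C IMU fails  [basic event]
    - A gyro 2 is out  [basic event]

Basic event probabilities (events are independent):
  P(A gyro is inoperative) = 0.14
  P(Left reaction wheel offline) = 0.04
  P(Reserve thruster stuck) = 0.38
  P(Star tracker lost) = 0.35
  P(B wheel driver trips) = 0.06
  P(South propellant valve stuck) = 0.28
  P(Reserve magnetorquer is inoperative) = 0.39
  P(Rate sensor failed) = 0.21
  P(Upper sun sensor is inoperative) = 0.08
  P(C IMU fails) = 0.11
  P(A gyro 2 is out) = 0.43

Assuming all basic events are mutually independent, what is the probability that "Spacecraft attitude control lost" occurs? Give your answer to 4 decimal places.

P(Momentum path down) [AND] = 0.38 × 0.35 × 0.06 = 0.007980
P(Thruster branch fails) [OR] = 1 − (1−0.14) × (1−0.04) × (1−0.007980) = 0.180988
P(Reaction-wheel cluster unavailable) [OR] = 1 − (1−0.39) × (1−0.21) × (1−0.08) = 0.556652
P(Backup chain unavailable) [OR] = 1 − (1−0.180988) × (1−0.28) × (1−0.556652) = 0.738563
P(Control loop fails) [OR] = 1 − (1−0.11) × (1−0.43) = 0.492700
P(Spacecraft attitude control lost) [OR] = 1 − (1−0.738563) × (1−0.492700) = 0.867373
Rounded to 4 decimal places: P(Spacecraft attitude control lost) ≈ 0.8674.

0.8674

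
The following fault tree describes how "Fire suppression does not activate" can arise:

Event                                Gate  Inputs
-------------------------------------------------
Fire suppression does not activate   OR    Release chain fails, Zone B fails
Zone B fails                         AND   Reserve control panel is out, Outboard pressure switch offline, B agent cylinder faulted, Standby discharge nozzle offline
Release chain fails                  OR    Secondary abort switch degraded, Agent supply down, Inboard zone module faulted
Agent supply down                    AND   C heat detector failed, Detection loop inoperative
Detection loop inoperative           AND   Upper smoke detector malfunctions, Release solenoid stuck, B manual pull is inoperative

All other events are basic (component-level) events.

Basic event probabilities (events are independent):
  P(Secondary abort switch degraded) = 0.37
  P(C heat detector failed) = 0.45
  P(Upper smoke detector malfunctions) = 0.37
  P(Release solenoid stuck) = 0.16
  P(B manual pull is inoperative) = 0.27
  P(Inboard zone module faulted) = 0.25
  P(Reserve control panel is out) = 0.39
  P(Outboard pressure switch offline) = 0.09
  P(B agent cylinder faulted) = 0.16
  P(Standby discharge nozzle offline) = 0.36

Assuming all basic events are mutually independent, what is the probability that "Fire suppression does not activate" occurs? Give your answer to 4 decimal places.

0.5318

P(Detection loop inoperative) [AND] = 0.37 × 0.16 × 0.27 = 0.015984
P(Agent supply down) [AND] = 0.45 × 0.015984 = 0.007193
P(Release chain fails) [OR] = 1 − (1−0.37) × (1−0.007193) × (1−0.25) = 0.530899
P(Zone B fails) [AND] = 0.39 × 0.09 × 0.16 × 0.36 = 0.002022
P(Fire suppression does not activate) [OR] = 1 − (1−0.530899) × (1−0.002022) = 0.531848
Rounded to 4 decimal places: P(Fire suppression does not activate) ≈ 0.5318.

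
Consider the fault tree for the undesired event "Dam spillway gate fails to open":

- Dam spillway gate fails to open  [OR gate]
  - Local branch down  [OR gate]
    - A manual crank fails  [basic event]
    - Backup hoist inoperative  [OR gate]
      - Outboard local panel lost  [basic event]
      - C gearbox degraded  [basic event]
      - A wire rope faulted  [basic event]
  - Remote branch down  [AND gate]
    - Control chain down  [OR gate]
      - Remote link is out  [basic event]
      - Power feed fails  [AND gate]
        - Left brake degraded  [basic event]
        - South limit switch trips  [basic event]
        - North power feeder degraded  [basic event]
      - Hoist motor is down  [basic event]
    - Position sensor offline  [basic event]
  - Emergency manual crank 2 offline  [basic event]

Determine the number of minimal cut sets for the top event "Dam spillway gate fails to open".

Backup hoist inoperative [OR]: union of children's cut sets → 3 cut set(s).
Local branch down [OR]: union of children's cut sets → 4 cut set(s).
Power feed fails [AND]: one cut set from each child combined → 1 × 1 × 1 = 1 cut set(s).
Control chain down [OR]: union of children's cut sets → 3 cut set(s).
Remote branch down [AND]: one cut set from each child combined → 3 × 1 = 3 cut set(s).
Dam spillway gate fails to open [OR]: union of children's cut sets → 8 cut set(s).
Minimal cut sets: {A manual crank fails}; {Outboard local panel lost}; {C gearbox degraded}; {A wire rope faulted}; {Position sensor offline, Remote link is out}; {Left brake degraded, North power feeder degraded, Position sensor offline, South limit switch trips}; {Hoist motor is down, Position sensor offline}; {Emergency manual crank 2 offline}.

8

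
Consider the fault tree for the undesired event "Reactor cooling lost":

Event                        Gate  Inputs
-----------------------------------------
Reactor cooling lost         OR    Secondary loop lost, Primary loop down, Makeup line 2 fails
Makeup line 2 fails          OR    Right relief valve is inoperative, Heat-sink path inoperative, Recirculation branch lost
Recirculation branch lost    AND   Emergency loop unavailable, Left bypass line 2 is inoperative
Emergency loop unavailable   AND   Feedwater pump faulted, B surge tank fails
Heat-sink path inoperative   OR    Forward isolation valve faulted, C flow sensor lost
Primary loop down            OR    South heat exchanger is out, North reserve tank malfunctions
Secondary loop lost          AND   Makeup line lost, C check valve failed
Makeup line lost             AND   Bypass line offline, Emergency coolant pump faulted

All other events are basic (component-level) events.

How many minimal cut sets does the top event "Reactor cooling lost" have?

7

Makeup line lost [AND]: one cut set from each child combined → 1 × 1 = 1 cut set(s).
Secondary loop lost [AND]: one cut set from each child combined → 1 × 1 = 1 cut set(s).
Primary loop down [OR]: union of children's cut sets → 2 cut set(s).
Heat-sink path inoperative [OR]: union of children's cut sets → 2 cut set(s).
Emergency loop unavailable [AND]: one cut set from each child combined → 1 × 1 = 1 cut set(s).
Recirculation branch lost [AND]: one cut set from each child combined → 1 × 1 = 1 cut set(s).
Makeup line 2 fails [OR]: union of children's cut sets → 4 cut set(s).
Reactor cooling lost [OR]: union of children's cut sets → 7 cut set(s).
Minimal cut sets: {Bypass line offline, C check valve failed, Emergency coolant pump faulted}; {South heat exchanger is out}; {North reserve tank malfunctions}; {Right relief valve is inoperative}; {Forward isolation valve faulted}; {C flow sensor lost}; {B surge tank fails, Feedwater pump faulted, Left bypass line 2 is inoperative}.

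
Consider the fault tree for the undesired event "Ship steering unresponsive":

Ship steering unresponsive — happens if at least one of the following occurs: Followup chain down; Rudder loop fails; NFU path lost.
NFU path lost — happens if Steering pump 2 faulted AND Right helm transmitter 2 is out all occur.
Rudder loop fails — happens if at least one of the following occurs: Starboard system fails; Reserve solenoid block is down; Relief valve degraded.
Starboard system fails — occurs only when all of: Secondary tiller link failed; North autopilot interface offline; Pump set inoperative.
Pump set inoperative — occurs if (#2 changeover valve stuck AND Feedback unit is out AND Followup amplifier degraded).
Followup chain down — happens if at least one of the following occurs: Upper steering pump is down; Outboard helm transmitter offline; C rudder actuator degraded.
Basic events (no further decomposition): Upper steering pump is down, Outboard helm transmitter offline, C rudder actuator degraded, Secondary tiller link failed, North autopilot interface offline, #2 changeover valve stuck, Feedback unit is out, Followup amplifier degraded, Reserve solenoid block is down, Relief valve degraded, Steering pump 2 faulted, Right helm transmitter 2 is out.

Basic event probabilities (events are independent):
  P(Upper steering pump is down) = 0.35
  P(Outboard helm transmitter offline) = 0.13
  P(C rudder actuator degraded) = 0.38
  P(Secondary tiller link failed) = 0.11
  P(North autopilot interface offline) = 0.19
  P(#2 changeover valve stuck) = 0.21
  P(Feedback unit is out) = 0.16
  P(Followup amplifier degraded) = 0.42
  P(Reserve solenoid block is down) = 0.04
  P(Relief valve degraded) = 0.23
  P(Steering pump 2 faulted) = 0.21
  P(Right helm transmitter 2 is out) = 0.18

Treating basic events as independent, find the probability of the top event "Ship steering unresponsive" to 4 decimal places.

P(Followup chain down) [OR] = 1 − (1−0.35) × (1−0.13) × (1−0.38) = 0.649390
P(Pump set inoperative) [AND] = 0.21 × 0.16 × 0.42 = 0.014112
P(Starboard system fails) [AND] = 0.11 × 0.19 × 0.014112 = 0.000295
P(Rudder loop fails) [OR] = 1 − (1−0.000295) × (1−0.04) × (1−0.23) = 0.261018
P(NFU path lost) [AND] = 0.21 × 0.18 = 0.037800
P(Ship steering unresponsive) [OR] = 1 − (1−0.649390) × (1−0.261018) × (1−0.037800) = 0.750699
Rounded to 4 decimal places: P(Ship steering unresponsive) ≈ 0.7507.

0.7507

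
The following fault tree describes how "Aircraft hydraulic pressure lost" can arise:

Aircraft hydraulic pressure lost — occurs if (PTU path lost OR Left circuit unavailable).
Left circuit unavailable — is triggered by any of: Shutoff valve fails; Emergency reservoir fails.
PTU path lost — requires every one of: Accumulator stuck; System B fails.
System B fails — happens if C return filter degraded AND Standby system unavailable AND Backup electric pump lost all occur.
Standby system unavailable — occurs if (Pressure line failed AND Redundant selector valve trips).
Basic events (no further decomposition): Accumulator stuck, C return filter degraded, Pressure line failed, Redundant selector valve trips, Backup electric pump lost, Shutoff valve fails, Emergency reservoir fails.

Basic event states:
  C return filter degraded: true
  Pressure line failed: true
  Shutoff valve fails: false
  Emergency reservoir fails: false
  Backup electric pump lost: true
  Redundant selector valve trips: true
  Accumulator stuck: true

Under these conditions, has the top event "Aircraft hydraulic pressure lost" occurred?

Yes

Standby system unavailable [AND]: Pressure line failed=occurs, Redundant selector valve trips=occurs → all inputs occur → occurs.
System B fails [AND]: C return filter degraded=occurs, Standby system unavailable=occurs, Backup electric pump lost=occurs → all inputs occur → occurs.
PTU path lost [AND]: Accumulator stuck=occurs, System B fails=occurs → all inputs occur → occurs.
Left circuit unavailable [OR]: Shutoff valve fails=not, Emergency reservoir fails=not → no input occurs → does not occur.
Aircraft hydraulic pressure lost [OR]: PTU path lost=occurs, Left circuit unavailable=not → at least one input occurs → occurs.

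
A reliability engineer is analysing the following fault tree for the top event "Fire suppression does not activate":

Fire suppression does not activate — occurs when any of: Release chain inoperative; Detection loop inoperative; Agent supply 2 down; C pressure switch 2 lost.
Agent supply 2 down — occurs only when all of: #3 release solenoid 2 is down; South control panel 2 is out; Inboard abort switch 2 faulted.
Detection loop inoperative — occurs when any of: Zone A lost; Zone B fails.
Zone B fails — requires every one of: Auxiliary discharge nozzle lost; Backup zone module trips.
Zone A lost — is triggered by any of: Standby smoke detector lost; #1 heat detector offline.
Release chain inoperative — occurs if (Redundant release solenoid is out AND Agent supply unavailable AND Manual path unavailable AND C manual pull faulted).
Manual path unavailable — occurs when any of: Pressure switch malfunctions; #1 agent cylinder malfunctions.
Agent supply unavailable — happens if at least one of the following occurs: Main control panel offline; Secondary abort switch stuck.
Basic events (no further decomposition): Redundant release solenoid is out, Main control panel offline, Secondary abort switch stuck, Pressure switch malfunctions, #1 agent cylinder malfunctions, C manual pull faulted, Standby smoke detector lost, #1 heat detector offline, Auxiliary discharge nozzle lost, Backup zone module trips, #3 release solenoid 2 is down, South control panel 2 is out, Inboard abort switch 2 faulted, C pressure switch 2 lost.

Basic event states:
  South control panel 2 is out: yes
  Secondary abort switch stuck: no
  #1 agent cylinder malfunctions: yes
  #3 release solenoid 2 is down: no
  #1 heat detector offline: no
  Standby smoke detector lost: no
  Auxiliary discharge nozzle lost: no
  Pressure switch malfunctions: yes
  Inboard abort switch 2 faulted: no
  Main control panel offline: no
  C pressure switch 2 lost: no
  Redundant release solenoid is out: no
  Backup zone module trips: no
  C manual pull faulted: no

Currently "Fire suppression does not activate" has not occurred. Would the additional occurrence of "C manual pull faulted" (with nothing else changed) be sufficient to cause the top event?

No

Counterfactual: set "C manual pull faulted" to occurred.
Agent supply unavailable [OR]: Main control panel offline=not, Secondary abort switch stuck=not → no input occurs → does not occur.
Manual path unavailable [OR]: Pressure switch malfunctions=occurs, #1 agent cylinder malfunctions=occurs → at least one input occurs → occurs.
Release chain inoperative [AND]: Redundant release solenoid is out=not, Agent supply unavailable=not, Manual path unavailable=occurs, C manual pull faulted=occurs → not all inputs occur → does not occur.
Zone A lost [OR]: Standby smoke detector lost=not, #1 heat detector offline=not → no input occurs → does not occur.
Zone B fails [AND]: Auxiliary discharge nozzle lost=not, Backup zone module trips=not → not all inputs occur → does not occur.
Detection loop inoperative [OR]: Zone A lost=not, Zone B fails=not → no input occurs → does not occur.
Agent supply 2 down [AND]: #3 release solenoid 2 is down=not, South control panel 2 is out=occurs, Inboard abort switch 2 faulted=not → not all inputs occur → does not occur.
Fire suppression does not activate [OR]: Release chain inoperative=not, Detection loop inoperative=not, Agent supply 2 down=not, C pressure switch 2 lost=not → no input occurs → does not occur.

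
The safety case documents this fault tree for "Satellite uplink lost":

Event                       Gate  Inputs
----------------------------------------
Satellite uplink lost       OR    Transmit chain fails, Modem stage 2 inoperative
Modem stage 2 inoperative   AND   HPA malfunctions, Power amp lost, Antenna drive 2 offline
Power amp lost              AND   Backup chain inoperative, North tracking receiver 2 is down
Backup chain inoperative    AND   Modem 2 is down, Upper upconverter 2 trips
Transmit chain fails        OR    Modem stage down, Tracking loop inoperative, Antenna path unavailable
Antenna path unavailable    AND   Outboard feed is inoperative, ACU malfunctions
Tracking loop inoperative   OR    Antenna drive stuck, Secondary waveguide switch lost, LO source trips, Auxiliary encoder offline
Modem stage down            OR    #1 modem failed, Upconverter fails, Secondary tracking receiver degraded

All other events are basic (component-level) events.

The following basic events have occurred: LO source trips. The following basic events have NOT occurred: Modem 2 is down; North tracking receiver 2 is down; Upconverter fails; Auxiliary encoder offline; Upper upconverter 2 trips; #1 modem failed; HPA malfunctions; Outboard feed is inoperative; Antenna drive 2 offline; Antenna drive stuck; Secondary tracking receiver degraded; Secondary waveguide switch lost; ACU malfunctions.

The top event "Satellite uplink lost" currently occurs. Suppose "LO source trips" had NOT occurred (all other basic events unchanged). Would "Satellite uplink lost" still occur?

Counterfactual: set "LO source trips" to not occurred.
Modem stage down [OR]: #1 modem failed=not, Upconverter fails=not, Secondary tracking receiver degraded=not → no input occurs → does not occur.
Tracking loop inoperative [OR]: Antenna drive stuck=not, Secondary waveguide switch lost=not, LO source trips=not, Auxiliary encoder offline=not → no input occurs → does not occur.
Antenna path unavailable [AND]: Outboard feed is inoperative=not, ACU malfunctions=not → not all inputs occur → does not occur.
Transmit chain fails [OR]: Modem stage down=not, Tracking loop inoperative=not, Antenna path unavailable=not → no input occurs → does not occur.
Backup chain inoperative [AND]: Modem 2 is down=not, Upper upconverter 2 trips=not → not all inputs occur → does not occur.
Power amp lost [AND]: Backup chain inoperative=not, North tracking receiver 2 is down=not → not all inputs occur → does not occur.
Modem stage 2 inoperative [AND]: HPA malfunctions=not, Power amp lost=not, Antenna drive 2 offline=not → not all inputs occur → does not occur.
Satellite uplink lost [OR]: Transmit chain fails=not, Modem stage 2 inoperative=not → no input occurs → does not occur.

No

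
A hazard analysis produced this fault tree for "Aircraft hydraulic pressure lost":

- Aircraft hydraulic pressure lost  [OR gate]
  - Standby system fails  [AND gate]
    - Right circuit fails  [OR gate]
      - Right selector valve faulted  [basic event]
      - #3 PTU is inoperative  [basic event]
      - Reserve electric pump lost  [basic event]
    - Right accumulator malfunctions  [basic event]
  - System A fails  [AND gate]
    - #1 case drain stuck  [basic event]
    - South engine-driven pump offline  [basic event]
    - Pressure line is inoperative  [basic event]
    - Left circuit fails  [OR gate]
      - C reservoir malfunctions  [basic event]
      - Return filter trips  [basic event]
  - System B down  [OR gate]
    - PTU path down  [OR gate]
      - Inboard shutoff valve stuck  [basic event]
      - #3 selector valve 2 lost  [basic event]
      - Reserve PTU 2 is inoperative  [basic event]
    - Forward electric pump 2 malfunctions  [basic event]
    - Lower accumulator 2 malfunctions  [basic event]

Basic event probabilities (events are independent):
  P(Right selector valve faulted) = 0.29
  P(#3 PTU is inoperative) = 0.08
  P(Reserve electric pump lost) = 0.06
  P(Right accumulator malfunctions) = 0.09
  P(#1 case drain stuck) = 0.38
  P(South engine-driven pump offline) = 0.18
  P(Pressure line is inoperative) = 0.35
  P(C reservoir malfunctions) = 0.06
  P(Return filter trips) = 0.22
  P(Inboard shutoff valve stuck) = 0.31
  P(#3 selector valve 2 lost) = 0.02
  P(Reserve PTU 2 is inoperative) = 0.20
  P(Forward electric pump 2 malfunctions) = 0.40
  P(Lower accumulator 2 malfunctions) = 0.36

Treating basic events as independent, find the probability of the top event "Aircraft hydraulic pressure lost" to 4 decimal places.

0.8008

P(Right circuit fails) [OR] = 1 − (1−0.29) × (1−0.08) × (1−0.06) = 0.385992
P(Standby system fails) [AND] = 0.385992 × 0.09 = 0.034739
P(Left circuit fails) [OR] = 1 − (1−0.06) × (1−0.22) = 0.266800
P(System A fails) [AND] = 0.38 × 0.18 × 0.35 × 0.266800 = 0.006387
P(PTU path down) [OR] = 1 − (1−0.31) × (1−0.02) × (1−0.20) = 0.459040
P(System B down) [OR] = 1 − (1−0.459040) × (1−0.40) × (1−0.36) = 0.792271
P(Aircraft hydraulic pressure lost) [OR] = 1 − (1−0.034739) × (1−0.006387) × (1−0.792271) = 0.800768
Rounded to 4 decimal places: P(Aircraft hydraulic pressure lost) ≈ 0.8008.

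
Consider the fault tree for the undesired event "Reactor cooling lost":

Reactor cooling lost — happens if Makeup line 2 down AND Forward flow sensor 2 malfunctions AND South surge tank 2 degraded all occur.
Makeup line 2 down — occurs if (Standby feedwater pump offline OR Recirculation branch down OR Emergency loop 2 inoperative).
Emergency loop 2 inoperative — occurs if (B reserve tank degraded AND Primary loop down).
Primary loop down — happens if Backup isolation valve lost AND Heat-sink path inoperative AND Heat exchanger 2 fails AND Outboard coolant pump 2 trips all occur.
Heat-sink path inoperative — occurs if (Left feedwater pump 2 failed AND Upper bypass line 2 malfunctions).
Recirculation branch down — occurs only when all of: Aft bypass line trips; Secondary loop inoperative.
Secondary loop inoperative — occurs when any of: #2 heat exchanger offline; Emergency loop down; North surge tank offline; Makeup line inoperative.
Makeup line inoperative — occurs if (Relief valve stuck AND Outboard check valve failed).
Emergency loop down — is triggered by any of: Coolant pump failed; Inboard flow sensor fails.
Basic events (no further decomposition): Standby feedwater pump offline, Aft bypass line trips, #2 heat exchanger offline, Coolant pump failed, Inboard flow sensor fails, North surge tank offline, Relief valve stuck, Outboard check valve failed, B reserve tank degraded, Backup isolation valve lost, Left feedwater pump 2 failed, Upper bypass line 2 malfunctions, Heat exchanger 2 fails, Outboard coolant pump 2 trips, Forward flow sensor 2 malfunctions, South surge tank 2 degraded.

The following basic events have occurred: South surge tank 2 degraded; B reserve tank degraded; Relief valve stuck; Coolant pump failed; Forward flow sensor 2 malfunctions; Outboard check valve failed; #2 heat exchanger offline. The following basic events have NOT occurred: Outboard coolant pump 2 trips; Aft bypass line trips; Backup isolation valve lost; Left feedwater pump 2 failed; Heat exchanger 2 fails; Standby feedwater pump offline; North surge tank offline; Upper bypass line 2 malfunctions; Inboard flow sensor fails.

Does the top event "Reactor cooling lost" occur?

Emergency loop down [OR]: Coolant pump failed=occurs, Inboard flow sensor fails=not → at least one input occurs → occurs.
Makeup line inoperative [AND]: Relief valve stuck=occurs, Outboard check valve failed=occurs → all inputs occur → occurs.
Secondary loop inoperative [OR]: #2 heat exchanger offline=occurs, Emergency loop down=occurs, North surge tank offline=not, Makeup line inoperative=occurs → at least one input occurs → occurs.
Recirculation branch down [AND]: Aft bypass line trips=not, Secondary loop inoperative=occurs → not all inputs occur → does not occur.
Heat-sink path inoperative [AND]: Left feedwater pump 2 failed=not, Upper bypass line 2 malfunctions=not → not all inputs occur → does not occur.
Primary loop down [AND]: Backup isolation valve lost=not, Heat-sink path inoperative=not, Heat exchanger 2 fails=not, Outboard coolant pump 2 trips=not → not all inputs occur → does not occur.
Emergency loop 2 inoperative [AND]: B reserve tank degraded=occurs, Primary loop down=not → not all inputs occur → does not occur.
Makeup line 2 down [OR]: Standby feedwater pump offline=not, Recirculation branch down=not, Emergency loop 2 inoperative=not → no input occurs → does not occur.
Reactor cooling lost [AND]: Makeup line 2 down=not, Forward flow sensor 2 malfunctions=occurs, South surge tank 2 degraded=occurs → not all inputs occur → does not occur.

No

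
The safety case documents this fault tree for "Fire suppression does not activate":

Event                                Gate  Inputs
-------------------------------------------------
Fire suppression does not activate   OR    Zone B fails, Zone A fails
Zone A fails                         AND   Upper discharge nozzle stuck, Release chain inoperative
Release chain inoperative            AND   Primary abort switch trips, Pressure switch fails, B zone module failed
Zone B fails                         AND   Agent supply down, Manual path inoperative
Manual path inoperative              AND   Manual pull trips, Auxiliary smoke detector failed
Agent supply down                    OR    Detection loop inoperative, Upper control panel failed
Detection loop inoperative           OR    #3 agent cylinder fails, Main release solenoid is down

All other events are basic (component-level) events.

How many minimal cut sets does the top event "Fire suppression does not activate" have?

4

Detection loop inoperative [OR]: union of children's cut sets → 2 cut set(s).
Agent supply down [OR]: union of children's cut sets → 3 cut set(s).
Manual path inoperative [AND]: one cut set from each child combined → 1 × 1 = 1 cut set(s).
Zone B fails [AND]: one cut set from each child combined → 3 × 1 = 3 cut set(s).
Release chain inoperative [AND]: one cut set from each child combined → 1 × 1 × 1 = 1 cut set(s).
Zone A fails [AND]: one cut set from each child combined → 1 × 1 = 1 cut set(s).
Fire suppression does not activate [OR]: union of children's cut sets → 4 cut set(s).
Minimal cut sets: {#3 agent cylinder fails, Auxiliary smoke detector failed, Manual pull trips}; {Auxiliary smoke detector failed, Main release solenoid is down, Manual pull trips}; {Auxiliary smoke detector failed, Manual pull trips, Upper control panel failed}; {B zone module failed, Pressure switch fails, Primary abort switch trips, Upper discharge nozzle stuck}.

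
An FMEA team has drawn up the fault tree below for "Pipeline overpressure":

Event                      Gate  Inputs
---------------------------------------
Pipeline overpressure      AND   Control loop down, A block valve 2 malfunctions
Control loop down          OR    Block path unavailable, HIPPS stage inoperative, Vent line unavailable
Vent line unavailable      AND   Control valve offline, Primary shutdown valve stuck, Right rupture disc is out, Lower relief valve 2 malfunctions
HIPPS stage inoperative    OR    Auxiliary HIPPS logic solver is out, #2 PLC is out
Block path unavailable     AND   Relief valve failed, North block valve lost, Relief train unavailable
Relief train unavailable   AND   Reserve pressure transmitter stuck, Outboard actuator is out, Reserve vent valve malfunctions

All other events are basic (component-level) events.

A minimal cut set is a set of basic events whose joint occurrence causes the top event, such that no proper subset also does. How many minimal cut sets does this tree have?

4

Relief train unavailable [AND]: one cut set from each child combined → 1 × 1 × 1 = 1 cut set(s).
Block path unavailable [AND]: one cut set from each child combined → 1 × 1 × 1 = 1 cut set(s).
HIPPS stage inoperative [OR]: union of children's cut sets → 2 cut set(s).
Vent line unavailable [AND]: one cut set from each child combined → 1 × 1 × 1 × 1 = 1 cut set(s).
Control loop down [OR]: union of children's cut sets → 4 cut set(s).
Pipeline overpressure [AND]: one cut set from each child combined → 4 × 1 = 4 cut set(s).
Minimal cut sets: {A block valve 2 malfunctions, North block valve lost, Outboard actuator is out, Relief valve failed, Reserve pressure transmitter stuck, Reserve vent valve malfunctions}; {A block valve 2 malfunctions, Auxiliary HIPPS logic solver is out}; {#2 PLC is out, A block valve 2 malfunctions}; {A block valve 2 malfunctions, Control valve offline, Lower relief valve 2 malfunctions, Primary shutdown valve stuck, Right rupture disc is out}.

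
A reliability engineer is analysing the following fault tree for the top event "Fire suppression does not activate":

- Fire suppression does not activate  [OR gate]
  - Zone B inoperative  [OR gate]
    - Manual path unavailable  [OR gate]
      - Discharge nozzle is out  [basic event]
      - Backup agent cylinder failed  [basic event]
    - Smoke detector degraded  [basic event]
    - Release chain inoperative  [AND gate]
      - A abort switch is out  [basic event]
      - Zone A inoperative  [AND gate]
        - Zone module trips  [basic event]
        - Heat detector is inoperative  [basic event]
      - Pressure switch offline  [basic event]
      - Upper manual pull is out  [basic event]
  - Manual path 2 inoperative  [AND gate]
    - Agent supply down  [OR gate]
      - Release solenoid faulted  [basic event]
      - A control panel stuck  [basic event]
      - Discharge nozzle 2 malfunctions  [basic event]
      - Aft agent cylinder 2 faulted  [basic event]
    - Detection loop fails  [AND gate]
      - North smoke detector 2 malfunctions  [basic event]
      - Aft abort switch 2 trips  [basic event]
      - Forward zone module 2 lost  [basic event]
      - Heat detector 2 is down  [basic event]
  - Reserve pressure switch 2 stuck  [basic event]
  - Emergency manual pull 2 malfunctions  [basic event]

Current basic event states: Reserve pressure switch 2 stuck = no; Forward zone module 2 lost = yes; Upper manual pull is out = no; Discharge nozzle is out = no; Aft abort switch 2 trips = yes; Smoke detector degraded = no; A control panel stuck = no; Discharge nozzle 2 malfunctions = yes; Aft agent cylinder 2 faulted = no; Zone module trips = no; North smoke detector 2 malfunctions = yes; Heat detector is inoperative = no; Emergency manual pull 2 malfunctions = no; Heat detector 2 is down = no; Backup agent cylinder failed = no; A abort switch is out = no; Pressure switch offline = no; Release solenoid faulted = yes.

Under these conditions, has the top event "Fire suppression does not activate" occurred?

Manual path unavailable [OR]: Discharge nozzle is out=not, Backup agent cylinder failed=not → no input occurs → does not occur.
Zone A inoperative [AND]: Zone module trips=not, Heat detector is inoperative=not → not all inputs occur → does not occur.
Release chain inoperative [AND]: A abort switch is out=not, Zone A inoperative=not, Pressure switch offline=not, Upper manual pull is out=not → not all inputs occur → does not occur.
Zone B inoperative [OR]: Manual path unavailable=not, Smoke detector degraded=not, Release chain inoperative=not → no input occurs → does not occur.
Agent supply down [OR]: Release solenoid faulted=occurs, A control panel stuck=not, Discharge nozzle 2 malfunctions=occurs, Aft agent cylinder 2 faulted=not → at least one input occurs → occurs.
Detection loop fails [AND]: North smoke detector 2 malfunctions=occurs, Aft abort switch 2 trips=occurs, Forward zone module 2 lost=occurs, Heat detector 2 is down=not → not all inputs occur → does not occur.
Manual path 2 inoperative [AND]: Agent supply down=occurs, Detection loop fails=not → not all inputs occur → does not occur.
Fire suppression does not activate [OR]: Zone B inoperative=not, Manual path 2 inoperative=not, Reserve pressure switch 2 stuck=not, Emergency manual pull 2 malfunctions=not → no input occurs → does not occur.

No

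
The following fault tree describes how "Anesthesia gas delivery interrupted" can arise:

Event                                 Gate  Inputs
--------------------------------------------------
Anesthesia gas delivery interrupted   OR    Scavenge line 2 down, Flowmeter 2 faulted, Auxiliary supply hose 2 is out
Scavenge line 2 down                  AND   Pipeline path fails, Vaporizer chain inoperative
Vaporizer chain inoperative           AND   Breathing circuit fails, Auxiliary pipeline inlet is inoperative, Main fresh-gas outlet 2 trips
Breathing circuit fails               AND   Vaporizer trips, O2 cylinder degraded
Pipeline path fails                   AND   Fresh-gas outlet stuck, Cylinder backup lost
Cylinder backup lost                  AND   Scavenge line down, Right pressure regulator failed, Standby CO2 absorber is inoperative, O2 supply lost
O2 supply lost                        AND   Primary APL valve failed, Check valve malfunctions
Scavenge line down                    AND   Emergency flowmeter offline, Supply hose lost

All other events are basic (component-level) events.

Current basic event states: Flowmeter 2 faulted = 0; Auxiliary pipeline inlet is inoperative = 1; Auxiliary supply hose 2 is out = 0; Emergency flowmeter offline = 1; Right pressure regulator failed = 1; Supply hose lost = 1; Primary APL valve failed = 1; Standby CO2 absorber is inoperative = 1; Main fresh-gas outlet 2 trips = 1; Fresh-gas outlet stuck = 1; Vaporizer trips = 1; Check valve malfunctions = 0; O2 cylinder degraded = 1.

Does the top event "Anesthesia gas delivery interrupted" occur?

Scavenge line down [AND]: Emergency flowmeter offline=occurs, Supply hose lost=occurs → all inputs occur → occurs.
O2 supply lost [AND]: Primary APL valve failed=occurs, Check valve malfunctions=not → not all inputs occur → does not occur.
Cylinder backup lost [AND]: Scavenge line down=occurs, Right pressure regulator failed=occurs, Standby CO2 absorber is inoperative=occurs, O2 supply lost=not → not all inputs occur → does not occur.
Pipeline path fails [AND]: Fresh-gas outlet stuck=occurs, Cylinder backup lost=not → not all inputs occur → does not occur.
Breathing circuit fails [AND]: Vaporizer trips=occurs, O2 cylinder degraded=occurs → all inputs occur → occurs.
Vaporizer chain inoperative [AND]: Breathing circuit fails=occurs, Auxiliary pipeline inlet is inoperative=occurs, Main fresh-gas outlet 2 trips=occurs → all inputs occur → occurs.
Scavenge line 2 down [AND]: Pipeline path fails=not, Vaporizer chain inoperative=occurs → not all inputs occur → does not occur.
Anesthesia gas delivery interrupted [OR]: Scavenge line 2 down=not, Flowmeter 2 faulted=not, Auxiliary supply hose 2 is out=not → no input occurs → does not occur.

No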